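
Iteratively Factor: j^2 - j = (j - 1)*(j)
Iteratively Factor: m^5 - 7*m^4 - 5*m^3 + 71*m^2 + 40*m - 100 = (m + 2)*(m^4 - 9*m^3 + 13*m^2 + 45*m - 50) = (m + 2)^2*(m^3 - 11*m^2 + 35*m - 25) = (m - 5)*(m + 2)^2*(m^2 - 6*m + 5) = (m - 5)^2*(m + 2)^2*(m - 1)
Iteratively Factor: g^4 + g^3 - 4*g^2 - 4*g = (g - 2)*(g^3 + 3*g^2 + 2*g) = (g - 2)*(g + 2)*(g^2 + g) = (g - 2)*(g + 1)*(g + 2)*(g)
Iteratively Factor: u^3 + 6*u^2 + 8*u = (u + 2)*(u^2 + 4*u) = u*(u + 2)*(u + 4)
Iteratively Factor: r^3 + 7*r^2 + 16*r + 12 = (r + 3)*(r^2 + 4*r + 4) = (r + 2)*(r + 3)*(r + 2)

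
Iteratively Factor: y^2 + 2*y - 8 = (y + 4)*(y - 2)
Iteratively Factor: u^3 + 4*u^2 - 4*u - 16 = (u + 4)*(u^2 - 4) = (u - 2)*(u + 4)*(u + 2)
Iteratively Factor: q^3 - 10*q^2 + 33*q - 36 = (q - 3)*(q^2 - 7*q + 12) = (q - 3)^2*(q - 4)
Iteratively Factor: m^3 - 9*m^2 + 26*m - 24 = (m - 4)*(m^2 - 5*m + 6) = (m - 4)*(m - 3)*(m - 2)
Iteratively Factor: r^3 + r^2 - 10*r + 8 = (r + 4)*(r^2 - 3*r + 2) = (r - 1)*(r + 4)*(r - 2)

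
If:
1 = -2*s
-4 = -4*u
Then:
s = -1/2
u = 1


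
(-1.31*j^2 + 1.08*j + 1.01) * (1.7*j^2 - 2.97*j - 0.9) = -2.227*j^4 + 5.7267*j^3 - 0.3116*j^2 - 3.9717*j - 0.909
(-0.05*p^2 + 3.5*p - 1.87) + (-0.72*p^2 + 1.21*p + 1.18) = -0.77*p^2 + 4.71*p - 0.69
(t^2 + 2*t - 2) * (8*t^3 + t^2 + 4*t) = 8*t^5 + 17*t^4 - 10*t^3 + 6*t^2 - 8*t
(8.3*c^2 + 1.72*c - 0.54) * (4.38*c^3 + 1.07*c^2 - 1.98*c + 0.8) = 36.354*c^5 + 16.4146*c^4 - 16.9588*c^3 + 2.6566*c^2 + 2.4452*c - 0.432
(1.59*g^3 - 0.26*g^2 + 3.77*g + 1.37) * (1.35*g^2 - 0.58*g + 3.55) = 2.1465*g^5 - 1.2732*g^4 + 10.8848*g^3 - 1.2601*g^2 + 12.5889*g + 4.8635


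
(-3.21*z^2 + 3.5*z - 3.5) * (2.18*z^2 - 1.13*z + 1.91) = -6.9978*z^4 + 11.2573*z^3 - 17.7161*z^2 + 10.64*z - 6.685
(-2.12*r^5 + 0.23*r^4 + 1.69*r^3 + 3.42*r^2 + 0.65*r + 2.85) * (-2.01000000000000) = 4.2612*r^5 - 0.4623*r^4 - 3.3969*r^3 - 6.8742*r^2 - 1.3065*r - 5.7285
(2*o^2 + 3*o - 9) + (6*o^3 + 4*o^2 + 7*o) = 6*o^3 + 6*o^2 + 10*o - 9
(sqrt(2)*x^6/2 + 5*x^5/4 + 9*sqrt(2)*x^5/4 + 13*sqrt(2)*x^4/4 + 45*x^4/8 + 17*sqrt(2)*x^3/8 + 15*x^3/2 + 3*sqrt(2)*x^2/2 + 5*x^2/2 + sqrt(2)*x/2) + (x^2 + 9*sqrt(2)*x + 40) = sqrt(2)*x^6/2 + 5*x^5/4 + 9*sqrt(2)*x^5/4 + 13*sqrt(2)*x^4/4 + 45*x^4/8 + 17*sqrt(2)*x^3/8 + 15*x^3/2 + 3*sqrt(2)*x^2/2 + 7*x^2/2 + 19*sqrt(2)*x/2 + 40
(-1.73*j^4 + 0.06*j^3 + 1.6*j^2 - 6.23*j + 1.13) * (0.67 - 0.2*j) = 0.346*j^5 - 1.1711*j^4 - 0.2798*j^3 + 2.318*j^2 - 4.4001*j + 0.7571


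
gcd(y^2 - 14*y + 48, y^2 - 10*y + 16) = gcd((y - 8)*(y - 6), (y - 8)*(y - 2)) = y - 8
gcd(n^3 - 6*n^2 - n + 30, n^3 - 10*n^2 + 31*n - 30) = n^2 - 8*n + 15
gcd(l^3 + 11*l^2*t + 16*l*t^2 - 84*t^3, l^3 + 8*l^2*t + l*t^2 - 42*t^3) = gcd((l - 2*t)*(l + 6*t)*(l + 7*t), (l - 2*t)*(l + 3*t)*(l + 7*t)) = -l^2 - 5*l*t + 14*t^2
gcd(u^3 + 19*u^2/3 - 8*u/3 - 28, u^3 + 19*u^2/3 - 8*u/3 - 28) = u^3 + 19*u^2/3 - 8*u/3 - 28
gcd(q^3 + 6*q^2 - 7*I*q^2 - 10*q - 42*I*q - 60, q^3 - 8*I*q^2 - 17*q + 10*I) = q^2 - 7*I*q - 10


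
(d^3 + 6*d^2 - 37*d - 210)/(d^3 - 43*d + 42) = (d + 5)/(d - 1)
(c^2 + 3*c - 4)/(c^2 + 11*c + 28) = (c - 1)/(c + 7)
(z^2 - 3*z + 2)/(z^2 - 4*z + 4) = (z - 1)/(z - 2)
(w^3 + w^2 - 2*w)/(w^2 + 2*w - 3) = w*(w + 2)/(w + 3)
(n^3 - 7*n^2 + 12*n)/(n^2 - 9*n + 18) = n*(n - 4)/(n - 6)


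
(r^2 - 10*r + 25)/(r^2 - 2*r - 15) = (r - 5)/(r + 3)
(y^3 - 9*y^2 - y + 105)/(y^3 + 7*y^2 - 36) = (y^2 - 12*y + 35)/(y^2 + 4*y - 12)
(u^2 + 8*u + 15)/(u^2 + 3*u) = (u + 5)/u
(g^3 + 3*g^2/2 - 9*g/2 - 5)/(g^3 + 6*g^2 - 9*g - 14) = (g + 5/2)/(g + 7)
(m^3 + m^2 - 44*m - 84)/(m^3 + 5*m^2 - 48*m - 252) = (m + 2)/(m + 6)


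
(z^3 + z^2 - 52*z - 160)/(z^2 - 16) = (z^2 - 3*z - 40)/(z - 4)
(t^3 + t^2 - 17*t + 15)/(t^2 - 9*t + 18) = (t^2 + 4*t - 5)/(t - 6)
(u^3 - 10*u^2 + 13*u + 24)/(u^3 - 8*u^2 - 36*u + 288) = (u^2 - 2*u - 3)/(u^2 - 36)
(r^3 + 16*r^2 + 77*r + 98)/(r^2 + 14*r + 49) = r + 2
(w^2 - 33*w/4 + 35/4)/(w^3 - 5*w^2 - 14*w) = (w - 5/4)/(w*(w + 2))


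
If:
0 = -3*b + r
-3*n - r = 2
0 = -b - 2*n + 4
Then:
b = -16/3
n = 14/3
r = -16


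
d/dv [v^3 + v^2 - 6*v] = 3*v^2 + 2*v - 6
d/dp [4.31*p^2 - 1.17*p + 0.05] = 8.62*p - 1.17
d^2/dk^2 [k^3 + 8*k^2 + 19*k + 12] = 6*k + 16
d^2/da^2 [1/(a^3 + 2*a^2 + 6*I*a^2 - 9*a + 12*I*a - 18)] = (12*a^2 + a*(32 + 24*I) + 6 + 24*I)/(a^7 + a^6*(6 + 12*I) + a^5*(-42 + 72*I) + a^4*(-316 + 36*I) + a^3*(-567 - 552*I) + a^2*(54 - 1296*I) + a*(972 - 864*I) + 648)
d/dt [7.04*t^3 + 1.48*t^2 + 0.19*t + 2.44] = 21.12*t^2 + 2.96*t + 0.19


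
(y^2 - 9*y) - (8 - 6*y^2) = 7*y^2 - 9*y - 8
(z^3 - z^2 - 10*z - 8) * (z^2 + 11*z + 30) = z^5 + 10*z^4 + 9*z^3 - 148*z^2 - 388*z - 240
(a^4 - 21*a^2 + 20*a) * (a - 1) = a^5 - a^4 - 21*a^3 + 41*a^2 - 20*a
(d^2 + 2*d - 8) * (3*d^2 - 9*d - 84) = 3*d^4 - 3*d^3 - 126*d^2 - 96*d + 672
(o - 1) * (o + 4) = o^2 + 3*o - 4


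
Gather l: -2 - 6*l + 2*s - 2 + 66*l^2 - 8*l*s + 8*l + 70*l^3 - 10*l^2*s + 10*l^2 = 70*l^3 + l^2*(76 - 10*s) + l*(2 - 8*s) + 2*s - 4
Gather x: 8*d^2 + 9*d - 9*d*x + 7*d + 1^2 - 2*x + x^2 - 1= 8*d^2 + 16*d + x^2 + x*(-9*d - 2)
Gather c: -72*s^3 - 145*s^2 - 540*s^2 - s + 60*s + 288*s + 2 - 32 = -72*s^3 - 685*s^2 + 347*s - 30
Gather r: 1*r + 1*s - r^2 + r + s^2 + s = -r^2 + 2*r + s^2 + 2*s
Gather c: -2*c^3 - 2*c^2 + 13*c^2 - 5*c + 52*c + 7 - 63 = -2*c^3 + 11*c^2 + 47*c - 56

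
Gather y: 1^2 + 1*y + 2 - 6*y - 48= -5*y - 45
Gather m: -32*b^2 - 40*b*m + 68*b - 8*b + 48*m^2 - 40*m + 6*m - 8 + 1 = -32*b^2 + 60*b + 48*m^2 + m*(-40*b - 34) - 7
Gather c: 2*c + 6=2*c + 6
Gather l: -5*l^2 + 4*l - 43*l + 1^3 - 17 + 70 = -5*l^2 - 39*l + 54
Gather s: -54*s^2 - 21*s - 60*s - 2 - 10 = -54*s^2 - 81*s - 12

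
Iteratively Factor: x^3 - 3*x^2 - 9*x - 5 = (x + 1)*(x^2 - 4*x - 5) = (x - 5)*(x + 1)*(x + 1)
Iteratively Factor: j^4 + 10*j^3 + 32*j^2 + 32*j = (j + 2)*(j^3 + 8*j^2 + 16*j) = (j + 2)*(j + 4)*(j^2 + 4*j) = (j + 2)*(j + 4)^2*(j)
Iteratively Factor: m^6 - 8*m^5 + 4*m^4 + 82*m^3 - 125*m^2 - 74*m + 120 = (m + 1)*(m^5 - 9*m^4 + 13*m^3 + 69*m^2 - 194*m + 120) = (m + 1)*(m + 3)*(m^4 - 12*m^3 + 49*m^2 - 78*m + 40) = (m - 1)*(m + 1)*(m + 3)*(m^3 - 11*m^2 + 38*m - 40) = (m - 5)*(m - 1)*(m + 1)*(m + 3)*(m^2 - 6*m + 8) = (m - 5)*(m - 2)*(m - 1)*(m + 1)*(m + 3)*(m - 4)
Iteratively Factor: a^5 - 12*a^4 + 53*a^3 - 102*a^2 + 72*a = (a - 2)*(a^4 - 10*a^3 + 33*a^2 - 36*a) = (a - 4)*(a - 2)*(a^3 - 6*a^2 + 9*a) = (a - 4)*(a - 3)*(a - 2)*(a^2 - 3*a) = a*(a - 4)*(a - 3)*(a - 2)*(a - 3)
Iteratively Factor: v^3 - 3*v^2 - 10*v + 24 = (v - 4)*(v^2 + v - 6) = (v - 4)*(v - 2)*(v + 3)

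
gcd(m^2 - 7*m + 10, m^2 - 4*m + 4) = m - 2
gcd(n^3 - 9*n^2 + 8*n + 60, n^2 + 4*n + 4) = n + 2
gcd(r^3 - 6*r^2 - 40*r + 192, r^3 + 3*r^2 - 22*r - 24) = r^2 + 2*r - 24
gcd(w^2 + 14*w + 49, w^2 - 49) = w + 7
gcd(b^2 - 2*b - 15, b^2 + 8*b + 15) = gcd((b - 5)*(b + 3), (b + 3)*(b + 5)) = b + 3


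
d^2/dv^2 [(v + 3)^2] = 2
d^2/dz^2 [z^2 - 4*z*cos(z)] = 4*z*cos(z) + 8*sin(z) + 2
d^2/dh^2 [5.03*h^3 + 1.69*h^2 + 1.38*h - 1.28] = 30.18*h + 3.38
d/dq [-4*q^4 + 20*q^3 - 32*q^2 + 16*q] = -16*q^3 + 60*q^2 - 64*q + 16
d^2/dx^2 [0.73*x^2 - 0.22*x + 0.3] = 1.46000000000000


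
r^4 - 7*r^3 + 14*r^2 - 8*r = r*(r - 4)*(r - 2)*(r - 1)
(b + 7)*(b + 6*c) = b^2 + 6*b*c + 7*b + 42*c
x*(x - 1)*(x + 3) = x^3 + 2*x^2 - 3*x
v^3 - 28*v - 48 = (v - 6)*(v + 2)*(v + 4)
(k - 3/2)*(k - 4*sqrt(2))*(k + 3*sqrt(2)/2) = k^3 - 5*sqrt(2)*k^2/2 - 3*k^2/2 - 12*k + 15*sqrt(2)*k/4 + 18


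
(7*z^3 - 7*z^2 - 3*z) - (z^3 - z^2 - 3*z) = 6*z^3 - 6*z^2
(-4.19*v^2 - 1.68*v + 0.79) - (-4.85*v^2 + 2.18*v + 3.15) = 0.659999999999999*v^2 - 3.86*v - 2.36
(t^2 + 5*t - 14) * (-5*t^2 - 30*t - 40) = -5*t^4 - 55*t^3 - 120*t^2 + 220*t + 560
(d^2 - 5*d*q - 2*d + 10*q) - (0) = d^2 - 5*d*q - 2*d + 10*q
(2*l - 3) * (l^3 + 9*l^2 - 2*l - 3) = 2*l^4 + 15*l^3 - 31*l^2 + 9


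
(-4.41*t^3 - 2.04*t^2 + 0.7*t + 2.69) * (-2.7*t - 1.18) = 11.907*t^4 + 10.7118*t^3 + 0.5172*t^2 - 8.089*t - 3.1742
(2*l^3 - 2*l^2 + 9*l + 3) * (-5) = -10*l^3 + 10*l^2 - 45*l - 15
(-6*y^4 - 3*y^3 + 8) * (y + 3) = -6*y^5 - 21*y^4 - 9*y^3 + 8*y + 24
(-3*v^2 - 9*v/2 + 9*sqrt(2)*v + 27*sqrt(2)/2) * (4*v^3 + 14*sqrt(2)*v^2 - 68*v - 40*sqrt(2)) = -12*v^5 - 18*v^4 - 6*sqrt(2)*v^4 - 9*sqrt(2)*v^3 + 456*v^3 - 492*sqrt(2)*v^2 + 684*v^2 - 738*sqrt(2)*v - 720*v - 1080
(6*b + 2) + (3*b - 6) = 9*b - 4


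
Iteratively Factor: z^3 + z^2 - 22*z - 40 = (z + 2)*(z^2 - z - 20) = (z - 5)*(z + 2)*(z + 4)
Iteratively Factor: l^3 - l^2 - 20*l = (l)*(l^2 - l - 20) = l*(l - 5)*(l + 4)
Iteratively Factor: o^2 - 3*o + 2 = (o - 1)*(o - 2)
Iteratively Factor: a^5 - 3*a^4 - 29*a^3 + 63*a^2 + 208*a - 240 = (a + 4)*(a^4 - 7*a^3 - a^2 + 67*a - 60) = (a - 4)*(a + 4)*(a^3 - 3*a^2 - 13*a + 15) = (a - 5)*(a - 4)*(a + 4)*(a^2 + 2*a - 3) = (a - 5)*(a - 4)*(a - 1)*(a + 4)*(a + 3)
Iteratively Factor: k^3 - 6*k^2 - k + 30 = (k - 3)*(k^2 - 3*k - 10) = (k - 5)*(k - 3)*(k + 2)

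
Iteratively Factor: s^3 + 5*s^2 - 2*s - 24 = (s - 2)*(s^2 + 7*s + 12) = (s - 2)*(s + 4)*(s + 3)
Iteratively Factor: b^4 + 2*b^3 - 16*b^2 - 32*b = (b + 4)*(b^3 - 2*b^2 - 8*b) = b*(b + 4)*(b^2 - 2*b - 8) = b*(b + 2)*(b + 4)*(b - 4)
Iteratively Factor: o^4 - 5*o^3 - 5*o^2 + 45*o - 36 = (o - 3)*(o^3 - 2*o^2 - 11*o + 12) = (o - 4)*(o - 3)*(o^2 + 2*o - 3) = (o - 4)*(o - 3)*(o - 1)*(o + 3)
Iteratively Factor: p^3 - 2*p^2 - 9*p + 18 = (p + 3)*(p^2 - 5*p + 6) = (p - 2)*(p + 3)*(p - 3)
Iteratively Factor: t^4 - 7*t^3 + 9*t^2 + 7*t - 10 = (t - 5)*(t^3 - 2*t^2 - t + 2) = (t - 5)*(t + 1)*(t^2 - 3*t + 2) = (t - 5)*(t - 1)*(t + 1)*(t - 2)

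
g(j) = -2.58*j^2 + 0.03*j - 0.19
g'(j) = 0.03 - 5.16*j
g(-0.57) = -1.05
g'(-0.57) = 2.97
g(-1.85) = -9.08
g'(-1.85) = 9.58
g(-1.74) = -8.05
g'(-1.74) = 9.01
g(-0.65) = -1.30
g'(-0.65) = 3.38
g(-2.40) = -15.12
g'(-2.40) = 12.41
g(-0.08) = -0.21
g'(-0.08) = 0.44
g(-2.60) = -17.71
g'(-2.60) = 13.45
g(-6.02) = -93.87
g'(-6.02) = 31.09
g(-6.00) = -93.25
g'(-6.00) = 30.99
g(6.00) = -92.89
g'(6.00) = -30.93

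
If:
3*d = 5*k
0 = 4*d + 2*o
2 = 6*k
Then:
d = 5/9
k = 1/3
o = -10/9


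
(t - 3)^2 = t^2 - 6*t + 9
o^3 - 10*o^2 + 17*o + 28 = (o - 7)*(o - 4)*(o + 1)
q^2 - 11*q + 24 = (q - 8)*(q - 3)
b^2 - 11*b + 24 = (b - 8)*(b - 3)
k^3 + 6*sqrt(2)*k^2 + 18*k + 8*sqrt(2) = (k + sqrt(2))^2*(k + 4*sqrt(2))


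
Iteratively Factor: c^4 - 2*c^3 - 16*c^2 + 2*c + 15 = (c + 3)*(c^3 - 5*c^2 - c + 5) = (c - 1)*(c + 3)*(c^2 - 4*c - 5) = (c - 5)*(c - 1)*(c + 3)*(c + 1)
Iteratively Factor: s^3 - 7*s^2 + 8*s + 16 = (s - 4)*(s^2 - 3*s - 4) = (s - 4)^2*(s + 1)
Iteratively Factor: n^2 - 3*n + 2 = (n - 2)*(n - 1)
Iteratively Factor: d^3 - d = (d + 1)*(d^2 - d) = (d - 1)*(d + 1)*(d)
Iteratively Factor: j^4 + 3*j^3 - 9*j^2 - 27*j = (j - 3)*(j^3 + 6*j^2 + 9*j) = (j - 3)*(j + 3)*(j^2 + 3*j) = (j - 3)*(j + 3)^2*(j)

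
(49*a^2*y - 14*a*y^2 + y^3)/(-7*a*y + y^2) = -7*a + y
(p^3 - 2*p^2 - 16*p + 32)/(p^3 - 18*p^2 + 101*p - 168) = (p^3 - 2*p^2 - 16*p + 32)/(p^3 - 18*p^2 + 101*p - 168)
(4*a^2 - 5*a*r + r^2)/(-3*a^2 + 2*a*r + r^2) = (-4*a + r)/(3*a + r)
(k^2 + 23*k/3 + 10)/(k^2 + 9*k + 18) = (k + 5/3)/(k + 3)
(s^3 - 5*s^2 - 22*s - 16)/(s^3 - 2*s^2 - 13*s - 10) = (s - 8)/(s - 5)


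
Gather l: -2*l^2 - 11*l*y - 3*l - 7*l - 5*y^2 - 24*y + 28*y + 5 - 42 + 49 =-2*l^2 + l*(-11*y - 10) - 5*y^2 + 4*y + 12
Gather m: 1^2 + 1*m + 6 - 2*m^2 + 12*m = -2*m^2 + 13*m + 7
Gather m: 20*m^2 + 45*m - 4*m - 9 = 20*m^2 + 41*m - 9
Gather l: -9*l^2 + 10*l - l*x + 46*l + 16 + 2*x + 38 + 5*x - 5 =-9*l^2 + l*(56 - x) + 7*x + 49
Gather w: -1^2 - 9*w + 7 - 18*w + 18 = 24 - 27*w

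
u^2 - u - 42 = (u - 7)*(u + 6)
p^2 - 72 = (p - 6*sqrt(2))*(p + 6*sqrt(2))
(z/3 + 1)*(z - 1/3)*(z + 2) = z^3/3 + 14*z^2/9 + 13*z/9 - 2/3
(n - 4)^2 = n^2 - 8*n + 16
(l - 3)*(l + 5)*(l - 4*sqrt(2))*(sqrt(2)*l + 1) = sqrt(2)*l^4 - 7*l^3 + 2*sqrt(2)*l^3 - 19*sqrt(2)*l^2 - 14*l^2 - 8*sqrt(2)*l + 105*l + 60*sqrt(2)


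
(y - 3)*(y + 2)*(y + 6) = y^3 + 5*y^2 - 12*y - 36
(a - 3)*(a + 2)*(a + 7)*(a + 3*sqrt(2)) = a^4 + 3*sqrt(2)*a^3 + 6*a^3 - 13*a^2 + 18*sqrt(2)*a^2 - 39*sqrt(2)*a - 42*a - 126*sqrt(2)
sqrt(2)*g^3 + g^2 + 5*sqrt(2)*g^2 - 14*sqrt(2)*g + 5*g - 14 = (g - 2)*(g + 7)*(sqrt(2)*g + 1)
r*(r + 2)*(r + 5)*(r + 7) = r^4 + 14*r^3 + 59*r^2 + 70*r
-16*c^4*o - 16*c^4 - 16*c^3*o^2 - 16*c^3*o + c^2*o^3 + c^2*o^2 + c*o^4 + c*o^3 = (-4*c + o)*(c + o)*(4*c + o)*(c*o + c)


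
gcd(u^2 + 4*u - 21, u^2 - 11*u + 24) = u - 3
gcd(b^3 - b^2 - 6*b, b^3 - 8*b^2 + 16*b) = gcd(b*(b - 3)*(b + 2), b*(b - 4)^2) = b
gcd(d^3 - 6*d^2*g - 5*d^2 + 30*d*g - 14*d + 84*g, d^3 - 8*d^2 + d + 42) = d^2 - 5*d - 14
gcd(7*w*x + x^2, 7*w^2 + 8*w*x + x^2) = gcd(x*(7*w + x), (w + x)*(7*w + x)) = 7*w + x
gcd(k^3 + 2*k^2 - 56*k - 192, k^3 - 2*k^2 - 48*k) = k^2 - 2*k - 48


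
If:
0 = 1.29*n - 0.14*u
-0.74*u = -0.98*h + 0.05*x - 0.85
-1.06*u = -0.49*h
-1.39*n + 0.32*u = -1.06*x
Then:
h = -1.32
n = -0.07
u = -0.61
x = 0.10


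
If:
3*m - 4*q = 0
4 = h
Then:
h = 4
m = 4*q/3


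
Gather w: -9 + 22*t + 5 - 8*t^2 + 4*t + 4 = -8*t^2 + 26*t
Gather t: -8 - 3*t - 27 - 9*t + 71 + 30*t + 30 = 18*t + 66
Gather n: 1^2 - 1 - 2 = -2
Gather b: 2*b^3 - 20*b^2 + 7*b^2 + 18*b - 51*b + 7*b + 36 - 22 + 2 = 2*b^3 - 13*b^2 - 26*b + 16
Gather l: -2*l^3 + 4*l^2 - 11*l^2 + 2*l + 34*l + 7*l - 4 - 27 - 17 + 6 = -2*l^3 - 7*l^2 + 43*l - 42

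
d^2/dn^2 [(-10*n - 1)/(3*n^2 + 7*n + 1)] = 2*(-(6*n + 7)^2*(10*n + 1) + (90*n + 73)*(3*n^2 + 7*n + 1))/(3*n^2 + 7*n + 1)^3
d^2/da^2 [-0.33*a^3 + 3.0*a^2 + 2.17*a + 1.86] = 6.0 - 1.98*a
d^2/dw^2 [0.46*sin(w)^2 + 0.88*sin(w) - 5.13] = -0.88*sin(w) + 0.92*cos(2*w)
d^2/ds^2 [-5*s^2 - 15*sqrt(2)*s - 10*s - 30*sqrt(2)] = -10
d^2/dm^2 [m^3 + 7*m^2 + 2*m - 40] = 6*m + 14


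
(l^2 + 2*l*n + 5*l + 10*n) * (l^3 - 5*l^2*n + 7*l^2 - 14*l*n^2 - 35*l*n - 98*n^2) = l^5 - 3*l^4*n + 12*l^4 - 24*l^3*n^2 - 36*l^3*n + 35*l^3 - 28*l^2*n^3 - 288*l^2*n^2 - 105*l^2*n - 336*l*n^3 - 840*l*n^2 - 980*n^3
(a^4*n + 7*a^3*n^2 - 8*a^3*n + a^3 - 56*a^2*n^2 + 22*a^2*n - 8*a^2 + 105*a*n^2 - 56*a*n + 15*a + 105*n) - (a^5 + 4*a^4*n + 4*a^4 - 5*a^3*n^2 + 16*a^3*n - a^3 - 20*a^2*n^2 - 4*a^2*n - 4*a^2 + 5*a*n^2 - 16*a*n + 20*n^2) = -a^5 - 3*a^4*n - 4*a^4 + 12*a^3*n^2 - 24*a^3*n + 2*a^3 - 36*a^2*n^2 + 26*a^2*n - 4*a^2 + 100*a*n^2 - 40*a*n + 15*a - 20*n^2 + 105*n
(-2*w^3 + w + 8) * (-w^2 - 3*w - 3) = 2*w^5 + 6*w^4 + 5*w^3 - 11*w^2 - 27*w - 24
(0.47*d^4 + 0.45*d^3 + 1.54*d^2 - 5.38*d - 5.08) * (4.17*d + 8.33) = 1.9599*d^5 + 5.7916*d^4 + 10.1703*d^3 - 9.6064*d^2 - 65.999*d - 42.3164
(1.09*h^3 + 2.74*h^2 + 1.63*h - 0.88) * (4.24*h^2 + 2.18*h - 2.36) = 4.6216*h^5 + 13.9938*h^4 + 10.312*h^3 - 6.6442*h^2 - 5.7652*h + 2.0768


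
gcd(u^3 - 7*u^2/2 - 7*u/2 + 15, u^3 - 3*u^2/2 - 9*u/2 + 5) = u^2 - u/2 - 5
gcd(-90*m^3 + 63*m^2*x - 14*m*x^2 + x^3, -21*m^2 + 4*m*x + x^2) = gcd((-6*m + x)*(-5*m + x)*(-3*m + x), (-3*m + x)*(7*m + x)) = -3*m + x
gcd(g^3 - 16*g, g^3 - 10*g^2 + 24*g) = g^2 - 4*g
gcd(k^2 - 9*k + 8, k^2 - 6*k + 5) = k - 1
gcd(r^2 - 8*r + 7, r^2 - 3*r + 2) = r - 1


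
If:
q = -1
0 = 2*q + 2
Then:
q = -1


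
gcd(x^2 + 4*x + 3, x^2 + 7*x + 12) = x + 3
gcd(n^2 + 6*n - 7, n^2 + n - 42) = n + 7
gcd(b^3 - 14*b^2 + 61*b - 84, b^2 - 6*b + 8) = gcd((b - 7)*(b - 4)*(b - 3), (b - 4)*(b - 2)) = b - 4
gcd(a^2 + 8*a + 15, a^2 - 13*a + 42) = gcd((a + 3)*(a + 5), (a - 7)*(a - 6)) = 1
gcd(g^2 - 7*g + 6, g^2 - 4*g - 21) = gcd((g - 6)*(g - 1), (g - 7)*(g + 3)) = 1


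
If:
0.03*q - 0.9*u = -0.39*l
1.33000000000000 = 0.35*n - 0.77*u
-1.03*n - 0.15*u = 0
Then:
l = -0.0769230769230769*q - 3.73853795211411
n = 0.24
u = -1.62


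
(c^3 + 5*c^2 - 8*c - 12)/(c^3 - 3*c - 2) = (c + 6)/(c + 1)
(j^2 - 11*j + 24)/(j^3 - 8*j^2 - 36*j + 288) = (j - 3)/(j^2 - 36)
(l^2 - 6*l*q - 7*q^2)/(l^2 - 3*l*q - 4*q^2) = (-l + 7*q)/(-l + 4*q)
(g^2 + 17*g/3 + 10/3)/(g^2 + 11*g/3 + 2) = (g + 5)/(g + 3)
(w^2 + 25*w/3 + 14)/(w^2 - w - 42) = (w + 7/3)/(w - 7)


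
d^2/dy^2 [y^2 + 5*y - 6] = 2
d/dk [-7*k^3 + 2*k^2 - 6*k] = -21*k^2 + 4*k - 6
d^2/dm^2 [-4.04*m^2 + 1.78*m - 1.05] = -8.08000000000000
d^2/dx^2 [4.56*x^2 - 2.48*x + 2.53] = 9.12000000000000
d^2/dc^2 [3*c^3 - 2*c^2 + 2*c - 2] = 18*c - 4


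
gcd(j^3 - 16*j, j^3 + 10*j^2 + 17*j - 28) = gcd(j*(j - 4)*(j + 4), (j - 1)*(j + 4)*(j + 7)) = j + 4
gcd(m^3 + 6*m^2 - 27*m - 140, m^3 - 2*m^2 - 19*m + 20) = m^2 - m - 20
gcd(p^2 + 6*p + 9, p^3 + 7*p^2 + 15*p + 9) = p^2 + 6*p + 9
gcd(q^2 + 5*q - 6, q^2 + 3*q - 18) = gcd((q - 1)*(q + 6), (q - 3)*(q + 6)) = q + 6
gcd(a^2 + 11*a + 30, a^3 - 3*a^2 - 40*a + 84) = a + 6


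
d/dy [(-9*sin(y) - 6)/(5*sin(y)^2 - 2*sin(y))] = 3*(15*cos(y) + 20/tan(y) - 4*cos(y)/sin(y)^2)/(5*sin(y) - 2)^2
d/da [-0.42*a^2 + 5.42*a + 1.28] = 5.42 - 0.84*a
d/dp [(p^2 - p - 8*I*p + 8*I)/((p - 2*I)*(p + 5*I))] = (p^2*(1 + 11*I) + p*(20 - 16*I) + 14 - 80*I)/(p^4 + 6*I*p^3 + 11*p^2 + 60*I*p + 100)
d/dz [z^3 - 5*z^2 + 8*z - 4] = 3*z^2 - 10*z + 8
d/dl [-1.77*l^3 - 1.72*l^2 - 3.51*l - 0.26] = -5.31*l^2 - 3.44*l - 3.51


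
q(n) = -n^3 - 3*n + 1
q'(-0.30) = -3.27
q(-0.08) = 1.24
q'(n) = -3*n^2 - 3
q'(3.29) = -35.47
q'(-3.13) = -32.39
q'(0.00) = -3.00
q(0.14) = 0.58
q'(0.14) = -3.06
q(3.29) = -44.48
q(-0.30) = 1.93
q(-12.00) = 1765.00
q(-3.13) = 41.05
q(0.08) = 0.76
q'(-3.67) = -43.41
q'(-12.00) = -435.00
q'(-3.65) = -42.97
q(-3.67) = 61.44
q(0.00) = 1.00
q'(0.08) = -3.02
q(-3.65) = 60.58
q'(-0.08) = -3.02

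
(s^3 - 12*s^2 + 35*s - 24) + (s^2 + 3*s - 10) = s^3 - 11*s^2 + 38*s - 34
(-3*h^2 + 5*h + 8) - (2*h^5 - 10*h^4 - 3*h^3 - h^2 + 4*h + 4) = -2*h^5 + 10*h^4 + 3*h^3 - 2*h^2 + h + 4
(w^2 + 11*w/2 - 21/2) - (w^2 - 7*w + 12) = 25*w/2 - 45/2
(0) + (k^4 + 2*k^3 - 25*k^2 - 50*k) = k^4 + 2*k^3 - 25*k^2 - 50*k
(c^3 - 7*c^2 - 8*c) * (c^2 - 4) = c^5 - 7*c^4 - 12*c^3 + 28*c^2 + 32*c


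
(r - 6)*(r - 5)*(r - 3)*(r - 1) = r^4 - 15*r^3 + 77*r^2 - 153*r + 90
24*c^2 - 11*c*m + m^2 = (-8*c + m)*(-3*c + m)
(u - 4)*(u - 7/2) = u^2 - 15*u/2 + 14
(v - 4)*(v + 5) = v^2 + v - 20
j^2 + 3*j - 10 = (j - 2)*(j + 5)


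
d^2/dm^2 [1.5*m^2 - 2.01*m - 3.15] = 3.00000000000000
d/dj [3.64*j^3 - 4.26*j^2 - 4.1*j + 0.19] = 10.92*j^2 - 8.52*j - 4.1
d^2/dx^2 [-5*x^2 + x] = -10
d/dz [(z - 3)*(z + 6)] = 2*z + 3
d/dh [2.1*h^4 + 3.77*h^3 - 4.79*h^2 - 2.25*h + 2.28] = 8.4*h^3 + 11.31*h^2 - 9.58*h - 2.25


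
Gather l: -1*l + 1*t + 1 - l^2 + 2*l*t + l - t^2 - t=-l^2 + 2*l*t - t^2 + 1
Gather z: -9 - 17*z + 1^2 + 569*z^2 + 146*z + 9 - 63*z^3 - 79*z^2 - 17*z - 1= -63*z^3 + 490*z^2 + 112*z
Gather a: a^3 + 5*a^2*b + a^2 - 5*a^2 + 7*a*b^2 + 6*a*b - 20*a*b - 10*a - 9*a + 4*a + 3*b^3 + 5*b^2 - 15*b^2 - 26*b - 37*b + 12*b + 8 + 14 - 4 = a^3 + a^2*(5*b - 4) + a*(7*b^2 - 14*b - 15) + 3*b^3 - 10*b^2 - 51*b + 18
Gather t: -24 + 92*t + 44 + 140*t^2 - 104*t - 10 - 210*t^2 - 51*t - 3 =-70*t^2 - 63*t + 7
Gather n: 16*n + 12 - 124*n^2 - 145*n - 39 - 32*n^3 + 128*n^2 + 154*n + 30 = -32*n^3 + 4*n^2 + 25*n + 3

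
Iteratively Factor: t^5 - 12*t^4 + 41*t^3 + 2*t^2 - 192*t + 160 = (t - 4)*(t^4 - 8*t^3 + 9*t^2 + 38*t - 40) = (t - 4)*(t - 1)*(t^3 - 7*t^2 + 2*t + 40) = (t - 4)^2*(t - 1)*(t^2 - 3*t - 10) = (t - 5)*(t - 4)^2*(t - 1)*(t + 2)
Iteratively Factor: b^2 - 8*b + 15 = (b - 5)*(b - 3)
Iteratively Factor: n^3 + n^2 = (n + 1)*(n^2) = n*(n + 1)*(n)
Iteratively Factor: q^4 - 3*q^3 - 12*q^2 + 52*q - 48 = (q + 4)*(q^3 - 7*q^2 + 16*q - 12) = (q - 3)*(q + 4)*(q^2 - 4*q + 4) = (q - 3)*(q - 2)*(q + 4)*(q - 2)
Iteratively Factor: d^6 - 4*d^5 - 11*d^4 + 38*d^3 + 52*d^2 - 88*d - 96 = (d - 3)*(d^5 - d^4 - 14*d^3 - 4*d^2 + 40*d + 32) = (d - 3)*(d + 2)*(d^4 - 3*d^3 - 8*d^2 + 12*d + 16) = (d - 3)*(d + 2)^2*(d^3 - 5*d^2 + 2*d + 8) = (d - 4)*(d - 3)*(d + 2)^2*(d^2 - d - 2) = (d - 4)*(d - 3)*(d - 2)*(d + 2)^2*(d + 1)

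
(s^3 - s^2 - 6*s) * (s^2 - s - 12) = s^5 - 2*s^4 - 17*s^3 + 18*s^2 + 72*s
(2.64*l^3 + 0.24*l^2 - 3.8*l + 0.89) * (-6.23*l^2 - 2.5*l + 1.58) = -16.4472*l^5 - 8.0952*l^4 + 27.2452*l^3 + 4.3345*l^2 - 8.229*l + 1.4062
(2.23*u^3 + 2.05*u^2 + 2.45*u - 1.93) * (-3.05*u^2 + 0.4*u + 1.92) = -6.8015*u^5 - 5.3605*u^4 - 2.3709*u^3 + 10.8025*u^2 + 3.932*u - 3.7056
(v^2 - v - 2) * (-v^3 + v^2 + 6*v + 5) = -v^5 + 2*v^4 + 7*v^3 - 3*v^2 - 17*v - 10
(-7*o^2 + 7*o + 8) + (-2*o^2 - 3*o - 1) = -9*o^2 + 4*o + 7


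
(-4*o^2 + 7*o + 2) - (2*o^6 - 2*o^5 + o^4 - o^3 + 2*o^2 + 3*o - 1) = -2*o^6 + 2*o^5 - o^4 + o^3 - 6*o^2 + 4*o + 3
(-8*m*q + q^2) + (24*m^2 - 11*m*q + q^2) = 24*m^2 - 19*m*q + 2*q^2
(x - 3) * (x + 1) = x^2 - 2*x - 3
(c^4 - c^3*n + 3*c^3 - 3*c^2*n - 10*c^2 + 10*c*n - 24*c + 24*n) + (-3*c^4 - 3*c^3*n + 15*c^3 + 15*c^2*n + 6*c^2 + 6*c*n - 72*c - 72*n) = -2*c^4 - 4*c^3*n + 18*c^3 + 12*c^2*n - 4*c^2 + 16*c*n - 96*c - 48*n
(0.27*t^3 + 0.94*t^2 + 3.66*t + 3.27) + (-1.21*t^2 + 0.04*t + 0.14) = 0.27*t^3 - 0.27*t^2 + 3.7*t + 3.41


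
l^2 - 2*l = l*(l - 2)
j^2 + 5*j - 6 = (j - 1)*(j + 6)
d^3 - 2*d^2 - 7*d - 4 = (d - 4)*(d + 1)^2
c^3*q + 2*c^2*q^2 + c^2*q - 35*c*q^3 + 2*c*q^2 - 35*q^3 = (c - 5*q)*(c + 7*q)*(c*q + q)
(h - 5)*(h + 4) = h^2 - h - 20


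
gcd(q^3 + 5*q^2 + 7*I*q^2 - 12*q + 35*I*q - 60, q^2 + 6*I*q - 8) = q + 4*I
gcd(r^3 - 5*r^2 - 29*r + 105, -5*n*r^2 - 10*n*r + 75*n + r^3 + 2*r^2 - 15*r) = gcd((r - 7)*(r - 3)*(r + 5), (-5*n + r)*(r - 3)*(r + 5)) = r^2 + 2*r - 15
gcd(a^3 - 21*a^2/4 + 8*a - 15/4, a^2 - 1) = a - 1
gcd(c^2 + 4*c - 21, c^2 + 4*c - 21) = c^2 + 4*c - 21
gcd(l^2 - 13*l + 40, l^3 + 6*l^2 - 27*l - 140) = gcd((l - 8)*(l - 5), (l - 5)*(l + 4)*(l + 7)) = l - 5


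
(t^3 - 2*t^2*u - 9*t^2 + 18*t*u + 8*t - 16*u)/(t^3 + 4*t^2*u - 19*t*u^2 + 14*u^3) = (t^2 - 9*t + 8)/(t^2 + 6*t*u - 7*u^2)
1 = 1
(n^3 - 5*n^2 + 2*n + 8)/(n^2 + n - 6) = (n^2 - 3*n - 4)/(n + 3)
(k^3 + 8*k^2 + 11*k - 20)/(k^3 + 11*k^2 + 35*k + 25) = (k^2 + 3*k - 4)/(k^2 + 6*k + 5)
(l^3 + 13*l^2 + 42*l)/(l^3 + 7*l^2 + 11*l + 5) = l*(l^2 + 13*l + 42)/(l^3 + 7*l^2 + 11*l + 5)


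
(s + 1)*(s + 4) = s^2 + 5*s + 4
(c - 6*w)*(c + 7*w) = c^2 + c*w - 42*w^2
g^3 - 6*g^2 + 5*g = g*(g - 5)*(g - 1)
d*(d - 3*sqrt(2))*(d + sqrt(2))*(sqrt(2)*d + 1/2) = sqrt(2)*d^4 - 7*d^3/2 - 7*sqrt(2)*d^2 - 3*d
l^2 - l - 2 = (l - 2)*(l + 1)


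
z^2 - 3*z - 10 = (z - 5)*(z + 2)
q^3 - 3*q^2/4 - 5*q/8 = q*(q - 5/4)*(q + 1/2)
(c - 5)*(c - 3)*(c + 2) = c^3 - 6*c^2 - c + 30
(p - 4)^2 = p^2 - 8*p + 16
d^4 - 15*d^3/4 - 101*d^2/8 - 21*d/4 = d*(d - 6)*(d + 1/2)*(d + 7/4)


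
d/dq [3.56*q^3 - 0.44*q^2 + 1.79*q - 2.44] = 10.68*q^2 - 0.88*q + 1.79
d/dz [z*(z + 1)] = 2*z + 1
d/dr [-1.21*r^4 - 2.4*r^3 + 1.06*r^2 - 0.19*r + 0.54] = -4.84*r^3 - 7.2*r^2 + 2.12*r - 0.19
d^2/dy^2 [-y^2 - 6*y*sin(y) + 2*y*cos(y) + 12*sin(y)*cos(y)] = 6*y*sin(y) - 2*y*cos(y) - 4*sin(y) - 24*sin(2*y) - 12*cos(y) - 2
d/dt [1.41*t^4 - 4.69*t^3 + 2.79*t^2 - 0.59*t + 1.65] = 5.64*t^3 - 14.07*t^2 + 5.58*t - 0.59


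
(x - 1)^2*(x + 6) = x^3 + 4*x^2 - 11*x + 6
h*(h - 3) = h^2 - 3*h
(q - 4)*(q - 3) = q^2 - 7*q + 12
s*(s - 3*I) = s^2 - 3*I*s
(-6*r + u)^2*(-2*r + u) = -72*r^3 + 60*r^2*u - 14*r*u^2 + u^3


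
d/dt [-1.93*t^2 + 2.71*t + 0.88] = 2.71 - 3.86*t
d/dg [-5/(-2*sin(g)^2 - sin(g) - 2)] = -5*(4*sin(g) + 1)*cos(g)/(sin(g) - cos(2*g) + 3)^2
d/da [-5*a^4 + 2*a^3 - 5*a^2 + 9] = 2*a*(-10*a^2 + 3*a - 5)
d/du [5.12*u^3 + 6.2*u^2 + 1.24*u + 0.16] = 15.36*u^2 + 12.4*u + 1.24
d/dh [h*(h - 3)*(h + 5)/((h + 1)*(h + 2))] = (h^4 + 6*h^3 + 27*h^2 + 8*h - 30)/(h^4 + 6*h^3 + 13*h^2 + 12*h + 4)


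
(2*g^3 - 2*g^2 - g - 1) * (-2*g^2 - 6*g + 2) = -4*g^5 - 8*g^4 + 18*g^3 + 4*g^2 + 4*g - 2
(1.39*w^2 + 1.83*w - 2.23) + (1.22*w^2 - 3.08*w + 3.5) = 2.61*w^2 - 1.25*w + 1.27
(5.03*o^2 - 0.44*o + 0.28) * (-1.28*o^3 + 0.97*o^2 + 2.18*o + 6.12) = -6.4384*o^5 + 5.4423*o^4 + 10.1802*o^3 + 30.096*o^2 - 2.0824*o + 1.7136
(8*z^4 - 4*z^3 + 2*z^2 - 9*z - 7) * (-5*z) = -40*z^5 + 20*z^4 - 10*z^3 + 45*z^2 + 35*z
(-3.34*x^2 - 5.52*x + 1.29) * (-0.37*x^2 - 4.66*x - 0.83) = 1.2358*x^4 + 17.6068*x^3 + 28.0181*x^2 - 1.4298*x - 1.0707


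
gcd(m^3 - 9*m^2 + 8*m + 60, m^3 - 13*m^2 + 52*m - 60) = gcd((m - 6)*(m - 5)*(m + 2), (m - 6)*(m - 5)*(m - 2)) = m^2 - 11*m + 30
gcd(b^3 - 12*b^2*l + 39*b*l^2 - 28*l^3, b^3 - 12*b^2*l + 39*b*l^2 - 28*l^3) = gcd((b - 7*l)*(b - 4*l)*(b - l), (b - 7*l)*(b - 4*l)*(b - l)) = b^3 - 12*b^2*l + 39*b*l^2 - 28*l^3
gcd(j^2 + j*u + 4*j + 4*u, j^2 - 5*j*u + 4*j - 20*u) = j + 4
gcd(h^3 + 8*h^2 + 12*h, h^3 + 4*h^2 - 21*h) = h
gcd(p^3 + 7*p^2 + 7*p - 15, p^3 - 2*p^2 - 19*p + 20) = p - 1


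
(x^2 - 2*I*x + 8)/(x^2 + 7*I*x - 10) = (x - 4*I)/(x + 5*I)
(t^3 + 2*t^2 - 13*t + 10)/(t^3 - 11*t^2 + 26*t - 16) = (t + 5)/(t - 8)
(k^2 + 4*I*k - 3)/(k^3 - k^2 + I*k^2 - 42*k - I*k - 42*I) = (k + 3*I)/(k^2 - k - 42)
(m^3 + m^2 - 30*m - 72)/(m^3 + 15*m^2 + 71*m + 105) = (m^2 - 2*m - 24)/(m^2 + 12*m + 35)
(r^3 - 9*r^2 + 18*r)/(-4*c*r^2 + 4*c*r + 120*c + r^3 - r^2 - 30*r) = r*(r - 3)/(-4*c*r - 20*c + r^2 + 5*r)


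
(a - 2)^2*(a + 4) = a^3 - 12*a + 16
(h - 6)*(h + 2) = h^2 - 4*h - 12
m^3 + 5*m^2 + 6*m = m*(m + 2)*(m + 3)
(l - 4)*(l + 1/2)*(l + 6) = l^3 + 5*l^2/2 - 23*l - 12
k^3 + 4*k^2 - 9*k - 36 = (k - 3)*(k + 3)*(k + 4)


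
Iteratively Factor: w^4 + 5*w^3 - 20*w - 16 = (w + 4)*(w^3 + w^2 - 4*w - 4) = (w + 2)*(w + 4)*(w^2 - w - 2) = (w - 2)*(w + 2)*(w + 4)*(w + 1)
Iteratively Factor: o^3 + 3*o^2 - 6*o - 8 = (o + 4)*(o^2 - o - 2) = (o - 2)*(o + 4)*(o + 1)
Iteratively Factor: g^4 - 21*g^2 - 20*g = (g + 4)*(g^3 - 4*g^2 - 5*g) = g*(g + 4)*(g^2 - 4*g - 5) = g*(g + 1)*(g + 4)*(g - 5)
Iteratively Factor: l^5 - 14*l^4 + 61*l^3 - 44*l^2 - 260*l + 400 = (l - 2)*(l^4 - 12*l^3 + 37*l^2 + 30*l - 200) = (l - 5)*(l - 2)*(l^3 - 7*l^2 + 2*l + 40) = (l - 5)*(l - 2)*(l + 2)*(l^2 - 9*l + 20) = (l - 5)^2*(l - 2)*(l + 2)*(l - 4)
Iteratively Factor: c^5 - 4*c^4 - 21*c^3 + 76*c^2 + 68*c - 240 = (c - 3)*(c^4 - c^3 - 24*c^2 + 4*c + 80) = (c - 3)*(c + 4)*(c^3 - 5*c^2 - 4*c + 20) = (c - 3)*(c - 2)*(c + 4)*(c^2 - 3*c - 10) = (c - 5)*(c - 3)*(c - 2)*(c + 4)*(c + 2)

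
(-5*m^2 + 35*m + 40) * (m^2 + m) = -5*m^4 + 30*m^3 + 75*m^2 + 40*m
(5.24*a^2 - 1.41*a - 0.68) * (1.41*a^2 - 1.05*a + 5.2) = 7.3884*a^4 - 7.4901*a^3 + 27.7697*a^2 - 6.618*a - 3.536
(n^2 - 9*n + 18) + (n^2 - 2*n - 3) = 2*n^2 - 11*n + 15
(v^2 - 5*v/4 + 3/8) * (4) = 4*v^2 - 5*v + 3/2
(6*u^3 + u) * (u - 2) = 6*u^4 - 12*u^3 + u^2 - 2*u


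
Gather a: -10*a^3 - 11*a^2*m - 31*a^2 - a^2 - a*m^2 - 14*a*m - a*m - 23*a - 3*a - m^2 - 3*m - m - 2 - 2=-10*a^3 + a^2*(-11*m - 32) + a*(-m^2 - 15*m - 26) - m^2 - 4*m - 4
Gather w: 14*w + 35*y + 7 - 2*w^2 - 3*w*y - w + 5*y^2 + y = -2*w^2 + w*(13 - 3*y) + 5*y^2 + 36*y + 7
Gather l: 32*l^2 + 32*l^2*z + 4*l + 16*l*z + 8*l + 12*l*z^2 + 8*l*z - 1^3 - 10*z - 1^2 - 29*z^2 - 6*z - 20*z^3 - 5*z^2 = l^2*(32*z + 32) + l*(12*z^2 + 24*z + 12) - 20*z^3 - 34*z^2 - 16*z - 2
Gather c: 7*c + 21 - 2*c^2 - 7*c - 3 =18 - 2*c^2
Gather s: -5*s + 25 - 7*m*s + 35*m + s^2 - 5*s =35*m + s^2 + s*(-7*m - 10) + 25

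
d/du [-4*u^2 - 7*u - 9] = -8*u - 7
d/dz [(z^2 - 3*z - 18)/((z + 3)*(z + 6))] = 12/(z^2 + 12*z + 36)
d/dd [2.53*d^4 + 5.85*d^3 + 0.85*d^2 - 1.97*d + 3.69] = 10.12*d^3 + 17.55*d^2 + 1.7*d - 1.97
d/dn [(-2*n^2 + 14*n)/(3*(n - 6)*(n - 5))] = 4*(2*n^2 - 30*n + 105)/(3*(n^4 - 22*n^3 + 181*n^2 - 660*n + 900))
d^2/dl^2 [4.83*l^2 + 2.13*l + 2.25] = 9.66000000000000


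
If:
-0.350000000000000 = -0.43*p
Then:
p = 0.81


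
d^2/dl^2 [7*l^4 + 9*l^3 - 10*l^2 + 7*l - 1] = 84*l^2 + 54*l - 20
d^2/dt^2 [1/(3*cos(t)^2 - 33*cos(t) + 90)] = (-4*sin(t)^4/3 + sin(t)^2 - 495*cos(t)/4 + 11*cos(3*t)/4 + 61)/((cos(t) - 6)^3*(cos(t) - 5)^3)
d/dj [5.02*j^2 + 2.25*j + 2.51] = 10.04*j + 2.25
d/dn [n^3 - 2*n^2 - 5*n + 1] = 3*n^2 - 4*n - 5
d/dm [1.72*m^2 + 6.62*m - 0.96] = 3.44*m + 6.62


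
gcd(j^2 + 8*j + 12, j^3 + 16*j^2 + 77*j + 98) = j + 2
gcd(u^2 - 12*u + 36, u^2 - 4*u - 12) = u - 6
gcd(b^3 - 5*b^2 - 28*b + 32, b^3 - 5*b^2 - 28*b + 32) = b^3 - 5*b^2 - 28*b + 32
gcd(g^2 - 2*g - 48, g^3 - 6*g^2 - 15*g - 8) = g - 8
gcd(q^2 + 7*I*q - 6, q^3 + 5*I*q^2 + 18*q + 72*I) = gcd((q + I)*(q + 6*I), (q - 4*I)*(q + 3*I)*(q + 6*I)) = q + 6*I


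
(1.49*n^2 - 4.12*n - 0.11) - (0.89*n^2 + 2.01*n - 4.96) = 0.6*n^2 - 6.13*n + 4.85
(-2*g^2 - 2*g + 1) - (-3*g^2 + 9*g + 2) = g^2 - 11*g - 1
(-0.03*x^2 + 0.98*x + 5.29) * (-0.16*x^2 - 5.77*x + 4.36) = 0.0048*x^4 + 0.0163*x^3 - 6.6318*x^2 - 26.2505*x + 23.0644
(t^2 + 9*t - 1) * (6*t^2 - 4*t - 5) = 6*t^4 + 50*t^3 - 47*t^2 - 41*t + 5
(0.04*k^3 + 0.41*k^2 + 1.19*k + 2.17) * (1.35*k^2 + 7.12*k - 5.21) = 0.054*k^5 + 0.8383*k^4 + 4.3173*k^3 + 9.2662*k^2 + 9.2505*k - 11.3057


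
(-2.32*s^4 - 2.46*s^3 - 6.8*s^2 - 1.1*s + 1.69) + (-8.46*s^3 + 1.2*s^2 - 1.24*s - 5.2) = -2.32*s^4 - 10.92*s^3 - 5.6*s^2 - 2.34*s - 3.51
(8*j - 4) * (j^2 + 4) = 8*j^3 - 4*j^2 + 32*j - 16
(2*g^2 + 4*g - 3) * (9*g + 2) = 18*g^3 + 40*g^2 - 19*g - 6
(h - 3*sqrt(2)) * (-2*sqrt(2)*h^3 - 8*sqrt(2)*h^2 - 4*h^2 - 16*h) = -2*sqrt(2)*h^4 - 8*sqrt(2)*h^3 + 8*h^3 + 12*sqrt(2)*h^2 + 32*h^2 + 48*sqrt(2)*h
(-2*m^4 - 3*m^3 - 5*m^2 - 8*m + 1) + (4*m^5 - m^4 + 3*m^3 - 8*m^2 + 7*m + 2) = 4*m^5 - 3*m^4 - 13*m^2 - m + 3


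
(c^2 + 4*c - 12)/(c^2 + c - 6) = (c + 6)/(c + 3)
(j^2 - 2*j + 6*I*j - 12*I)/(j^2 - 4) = (j + 6*I)/(j + 2)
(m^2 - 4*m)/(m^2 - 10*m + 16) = m*(m - 4)/(m^2 - 10*m + 16)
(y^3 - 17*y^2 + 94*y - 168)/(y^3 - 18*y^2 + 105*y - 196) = (y - 6)/(y - 7)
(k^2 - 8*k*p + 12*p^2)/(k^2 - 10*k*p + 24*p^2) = (-k + 2*p)/(-k + 4*p)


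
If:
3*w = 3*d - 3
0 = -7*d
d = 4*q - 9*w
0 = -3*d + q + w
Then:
No Solution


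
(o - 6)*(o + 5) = o^2 - o - 30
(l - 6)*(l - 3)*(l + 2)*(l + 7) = l^4 - 49*l^2 + 36*l + 252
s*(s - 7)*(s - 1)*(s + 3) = s^4 - 5*s^3 - 17*s^2 + 21*s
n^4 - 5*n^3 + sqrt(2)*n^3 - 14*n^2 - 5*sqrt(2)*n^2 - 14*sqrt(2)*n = n*(n - 7)*(n + 2)*(n + sqrt(2))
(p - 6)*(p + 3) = p^2 - 3*p - 18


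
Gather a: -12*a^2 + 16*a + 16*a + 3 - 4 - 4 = -12*a^2 + 32*a - 5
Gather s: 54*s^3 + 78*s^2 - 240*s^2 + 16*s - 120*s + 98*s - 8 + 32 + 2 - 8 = 54*s^3 - 162*s^2 - 6*s + 18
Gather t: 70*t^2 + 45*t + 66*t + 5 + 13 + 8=70*t^2 + 111*t + 26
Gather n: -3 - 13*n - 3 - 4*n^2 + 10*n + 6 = -4*n^2 - 3*n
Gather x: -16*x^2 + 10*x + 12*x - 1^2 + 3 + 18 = -16*x^2 + 22*x + 20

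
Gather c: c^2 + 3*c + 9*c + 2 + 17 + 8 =c^2 + 12*c + 27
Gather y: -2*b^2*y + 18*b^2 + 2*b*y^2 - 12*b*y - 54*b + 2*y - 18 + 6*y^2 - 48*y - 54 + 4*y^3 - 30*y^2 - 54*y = 18*b^2 - 54*b + 4*y^3 + y^2*(2*b - 24) + y*(-2*b^2 - 12*b - 100) - 72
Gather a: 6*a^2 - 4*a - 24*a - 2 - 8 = 6*a^2 - 28*a - 10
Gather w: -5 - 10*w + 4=-10*w - 1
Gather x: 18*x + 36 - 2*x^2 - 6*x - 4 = -2*x^2 + 12*x + 32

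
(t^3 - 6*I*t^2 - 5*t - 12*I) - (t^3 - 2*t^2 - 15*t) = 2*t^2 - 6*I*t^2 + 10*t - 12*I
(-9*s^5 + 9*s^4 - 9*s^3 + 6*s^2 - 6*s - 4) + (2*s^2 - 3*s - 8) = -9*s^5 + 9*s^4 - 9*s^3 + 8*s^2 - 9*s - 12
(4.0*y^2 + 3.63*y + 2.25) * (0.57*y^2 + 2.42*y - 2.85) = 2.28*y^4 + 11.7491*y^3 - 1.3329*y^2 - 4.9005*y - 6.4125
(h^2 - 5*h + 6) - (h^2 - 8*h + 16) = 3*h - 10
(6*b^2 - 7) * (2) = 12*b^2 - 14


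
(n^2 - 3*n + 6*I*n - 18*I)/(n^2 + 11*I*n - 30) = (n - 3)/(n + 5*I)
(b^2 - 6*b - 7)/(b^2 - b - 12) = (-b^2 + 6*b + 7)/(-b^2 + b + 12)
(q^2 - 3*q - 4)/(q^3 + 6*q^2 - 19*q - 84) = (q + 1)/(q^2 + 10*q + 21)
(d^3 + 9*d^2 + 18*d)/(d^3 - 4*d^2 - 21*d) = (d + 6)/(d - 7)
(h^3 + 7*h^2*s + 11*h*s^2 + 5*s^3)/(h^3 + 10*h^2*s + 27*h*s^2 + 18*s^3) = (h^2 + 6*h*s + 5*s^2)/(h^2 + 9*h*s + 18*s^2)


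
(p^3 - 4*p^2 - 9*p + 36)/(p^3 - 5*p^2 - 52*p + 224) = (p^2 - 9)/(p^2 - p - 56)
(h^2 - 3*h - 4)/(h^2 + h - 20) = (h + 1)/(h + 5)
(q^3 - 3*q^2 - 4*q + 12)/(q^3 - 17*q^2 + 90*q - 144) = (q^2 - 4)/(q^2 - 14*q + 48)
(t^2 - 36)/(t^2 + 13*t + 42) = (t - 6)/(t + 7)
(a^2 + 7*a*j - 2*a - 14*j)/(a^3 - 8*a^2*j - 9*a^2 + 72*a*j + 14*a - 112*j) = (a + 7*j)/(a^2 - 8*a*j - 7*a + 56*j)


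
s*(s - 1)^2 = s^3 - 2*s^2 + s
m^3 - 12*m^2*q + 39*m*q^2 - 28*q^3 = (m - 7*q)*(m - 4*q)*(m - q)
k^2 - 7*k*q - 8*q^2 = (k - 8*q)*(k + q)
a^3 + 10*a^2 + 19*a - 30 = (a - 1)*(a + 5)*(a + 6)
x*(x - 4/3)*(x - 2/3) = x^3 - 2*x^2 + 8*x/9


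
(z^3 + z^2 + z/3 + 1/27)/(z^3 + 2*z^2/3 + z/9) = (z + 1/3)/z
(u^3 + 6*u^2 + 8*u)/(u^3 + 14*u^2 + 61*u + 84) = u*(u + 2)/(u^2 + 10*u + 21)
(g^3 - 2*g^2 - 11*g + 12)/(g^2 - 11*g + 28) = (g^2 + 2*g - 3)/(g - 7)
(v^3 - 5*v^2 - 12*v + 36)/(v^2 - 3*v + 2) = (v^2 - 3*v - 18)/(v - 1)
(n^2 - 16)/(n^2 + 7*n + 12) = (n - 4)/(n + 3)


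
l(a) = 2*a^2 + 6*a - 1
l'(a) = 4*a + 6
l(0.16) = 0.01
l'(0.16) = 6.64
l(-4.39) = 11.20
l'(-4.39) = -11.56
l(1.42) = 11.55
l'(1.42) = 11.68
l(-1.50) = -5.50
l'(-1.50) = 0.00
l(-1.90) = -5.18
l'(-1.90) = -1.60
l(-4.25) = 9.62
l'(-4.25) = -11.00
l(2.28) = 23.08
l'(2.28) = 15.12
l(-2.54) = -3.34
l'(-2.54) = -4.16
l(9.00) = 215.00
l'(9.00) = 42.00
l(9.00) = 215.00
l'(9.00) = 42.00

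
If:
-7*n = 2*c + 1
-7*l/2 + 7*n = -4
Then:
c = -7*n/2 - 1/2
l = 2*n + 8/7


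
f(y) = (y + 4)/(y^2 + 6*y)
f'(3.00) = -0.08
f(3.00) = 0.26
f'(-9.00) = -0.05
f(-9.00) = -0.19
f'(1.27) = -0.42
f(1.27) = 0.57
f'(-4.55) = -0.19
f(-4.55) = 0.08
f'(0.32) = -6.52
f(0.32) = 2.14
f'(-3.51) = -0.11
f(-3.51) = -0.06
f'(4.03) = -0.04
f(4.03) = 0.20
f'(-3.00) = -0.11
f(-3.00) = -0.11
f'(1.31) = -0.39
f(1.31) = 0.55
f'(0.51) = -2.57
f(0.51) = 1.36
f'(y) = (-2*y - 6)*(y + 4)/(y^2 + 6*y)^2 + 1/(y^2 + 6*y)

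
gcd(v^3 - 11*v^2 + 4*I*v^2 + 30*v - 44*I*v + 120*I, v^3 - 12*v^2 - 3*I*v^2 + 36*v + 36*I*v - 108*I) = v - 6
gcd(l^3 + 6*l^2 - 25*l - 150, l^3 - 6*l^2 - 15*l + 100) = l - 5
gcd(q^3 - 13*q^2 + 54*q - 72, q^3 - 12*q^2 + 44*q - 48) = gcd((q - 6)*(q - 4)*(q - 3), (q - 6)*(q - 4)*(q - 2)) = q^2 - 10*q + 24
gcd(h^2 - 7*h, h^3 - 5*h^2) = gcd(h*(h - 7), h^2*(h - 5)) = h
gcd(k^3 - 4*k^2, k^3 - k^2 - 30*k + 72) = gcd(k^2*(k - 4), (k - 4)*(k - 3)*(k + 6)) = k - 4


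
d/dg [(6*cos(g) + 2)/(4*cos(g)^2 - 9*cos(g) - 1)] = 4*(4*cos(g) + 3*cos(2*g))*sin(g)/(4*sin(g)^2 + 9*cos(g) - 3)^2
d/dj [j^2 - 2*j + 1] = 2*j - 2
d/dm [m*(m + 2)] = 2*m + 2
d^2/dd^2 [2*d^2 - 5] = 4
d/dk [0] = 0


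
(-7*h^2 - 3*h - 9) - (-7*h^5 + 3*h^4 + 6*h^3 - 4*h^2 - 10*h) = 7*h^5 - 3*h^4 - 6*h^3 - 3*h^2 + 7*h - 9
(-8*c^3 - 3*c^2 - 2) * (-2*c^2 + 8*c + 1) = 16*c^5 - 58*c^4 - 32*c^3 + c^2 - 16*c - 2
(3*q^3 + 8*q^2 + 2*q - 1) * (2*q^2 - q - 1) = 6*q^5 + 13*q^4 - 7*q^3 - 12*q^2 - q + 1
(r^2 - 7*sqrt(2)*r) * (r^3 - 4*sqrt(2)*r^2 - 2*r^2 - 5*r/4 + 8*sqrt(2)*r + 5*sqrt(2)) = r^5 - 11*sqrt(2)*r^4 - 2*r^4 + 22*sqrt(2)*r^3 + 219*r^3/4 - 112*r^2 + 55*sqrt(2)*r^2/4 - 70*r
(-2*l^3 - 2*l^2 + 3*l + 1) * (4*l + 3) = -8*l^4 - 14*l^3 + 6*l^2 + 13*l + 3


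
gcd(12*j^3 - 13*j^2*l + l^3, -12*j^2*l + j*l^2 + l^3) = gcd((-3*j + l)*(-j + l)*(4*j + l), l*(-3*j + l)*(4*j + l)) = 12*j^2 - j*l - l^2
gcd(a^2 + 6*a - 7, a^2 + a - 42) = a + 7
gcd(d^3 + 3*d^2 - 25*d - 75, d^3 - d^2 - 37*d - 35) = d + 5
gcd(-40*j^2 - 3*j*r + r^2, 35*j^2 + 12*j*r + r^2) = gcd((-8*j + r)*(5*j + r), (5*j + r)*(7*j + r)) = 5*j + r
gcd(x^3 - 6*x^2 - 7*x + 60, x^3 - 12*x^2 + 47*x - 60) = x^2 - 9*x + 20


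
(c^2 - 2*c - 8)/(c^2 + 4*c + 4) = (c - 4)/(c + 2)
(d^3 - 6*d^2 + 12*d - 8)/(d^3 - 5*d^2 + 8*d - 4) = (d - 2)/(d - 1)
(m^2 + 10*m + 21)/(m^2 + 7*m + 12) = (m + 7)/(m + 4)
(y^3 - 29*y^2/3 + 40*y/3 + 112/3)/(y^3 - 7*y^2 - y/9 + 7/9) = 3*(3*y^2 - 8*y - 16)/(9*y^2 - 1)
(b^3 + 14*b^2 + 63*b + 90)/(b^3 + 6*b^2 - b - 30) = (b + 6)/(b - 2)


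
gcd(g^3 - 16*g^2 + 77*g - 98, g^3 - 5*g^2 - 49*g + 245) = g - 7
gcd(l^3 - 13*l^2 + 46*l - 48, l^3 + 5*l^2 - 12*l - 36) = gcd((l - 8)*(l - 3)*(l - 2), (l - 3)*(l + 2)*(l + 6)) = l - 3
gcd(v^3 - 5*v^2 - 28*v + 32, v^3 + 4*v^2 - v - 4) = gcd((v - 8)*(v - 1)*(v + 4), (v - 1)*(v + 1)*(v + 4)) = v^2 + 3*v - 4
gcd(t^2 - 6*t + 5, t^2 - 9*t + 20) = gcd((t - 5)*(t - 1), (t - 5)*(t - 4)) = t - 5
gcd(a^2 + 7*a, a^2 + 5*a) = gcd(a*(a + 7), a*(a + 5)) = a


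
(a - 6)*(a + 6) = a^2 - 36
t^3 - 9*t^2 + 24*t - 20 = (t - 5)*(t - 2)^2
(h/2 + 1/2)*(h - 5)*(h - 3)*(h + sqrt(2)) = h^4/2 - 7*h^3/2 + sqrt(2)*h^3/2 - 7*sqrt(2)*h^2/2 + 7*h^2/2 + 7*sqrt(2)*h/2 + 15*h/2 + 15*sqrt(2)/2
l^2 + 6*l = l*(l + 6)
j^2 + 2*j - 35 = (j - 5)*(j + 7)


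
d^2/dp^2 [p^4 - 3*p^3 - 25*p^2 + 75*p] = 12*p^2 - 18*p - 50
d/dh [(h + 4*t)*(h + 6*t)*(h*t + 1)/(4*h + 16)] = ((h + 4)*(t*(h + 4*t)*(h + 6*t) + (h + 4*t)*(h*t + 1) + (h + 6*t)*(h*t + 1)) - (h + 4*t)*(h + 6*t)*(h*t + 1))/(4*(h + 4)^2)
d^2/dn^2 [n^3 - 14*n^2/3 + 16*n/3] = 6*n - 28/3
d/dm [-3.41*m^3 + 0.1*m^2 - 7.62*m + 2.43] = -10.23*m^2 + 0.2*m - 7.62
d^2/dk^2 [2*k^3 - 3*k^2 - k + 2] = 12*k - 6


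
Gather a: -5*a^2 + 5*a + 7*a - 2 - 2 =-5*a^2 + 12*a - 4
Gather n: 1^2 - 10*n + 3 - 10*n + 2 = 6 - 20*n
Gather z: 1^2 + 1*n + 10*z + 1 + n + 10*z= 2*n + 20*z + 2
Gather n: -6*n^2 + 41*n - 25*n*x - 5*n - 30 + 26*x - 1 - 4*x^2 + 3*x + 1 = -6*n^2 + n*(36 - 25*x) - 4*x^2 + 29*x - 30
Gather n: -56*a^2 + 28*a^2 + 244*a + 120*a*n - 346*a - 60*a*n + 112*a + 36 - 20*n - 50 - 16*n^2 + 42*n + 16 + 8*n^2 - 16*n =-28*a^2 + 10*a - 8*n^2 + n*(60*a + 6) + 2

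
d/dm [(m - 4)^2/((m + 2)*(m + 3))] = (13*m^2 - 20*m - 128)/(m^4 + 10*m^3 + 37*m^2 + 60*m + 36)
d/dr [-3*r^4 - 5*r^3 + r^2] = r*(-12*r^2 - 15*r + 2)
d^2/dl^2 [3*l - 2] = 0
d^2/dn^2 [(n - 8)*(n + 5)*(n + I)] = 6*n - 6 + 2*I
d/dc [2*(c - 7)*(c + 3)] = 4*c - 8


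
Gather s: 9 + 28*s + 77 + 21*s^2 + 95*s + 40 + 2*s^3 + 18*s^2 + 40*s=2*s^3 + 39*s^2 + 163*s + 126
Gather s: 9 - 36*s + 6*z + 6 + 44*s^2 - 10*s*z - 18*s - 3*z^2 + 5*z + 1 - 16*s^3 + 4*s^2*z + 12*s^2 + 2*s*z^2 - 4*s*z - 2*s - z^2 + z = -16*s^3 + s^2*(4*z + 56) + s*(2*z^2 - 14*z - 56) - 4*z^2 + 12*z + 16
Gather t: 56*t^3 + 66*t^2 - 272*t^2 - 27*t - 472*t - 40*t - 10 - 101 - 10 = 56*t^3 - 206*t^2 - 539*t - 121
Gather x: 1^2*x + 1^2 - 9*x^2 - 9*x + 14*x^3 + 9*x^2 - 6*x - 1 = 14*x^3 - 14*x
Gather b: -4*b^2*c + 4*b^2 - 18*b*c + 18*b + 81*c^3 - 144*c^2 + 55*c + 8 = b^2*(4 - 4*c) + b*(18 - 18*c) + 81*c^3 - 144*c^2 + 55*c + 8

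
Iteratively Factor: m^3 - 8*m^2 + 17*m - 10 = (m - 2)*(m^2 - 6*m + 5) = (m - 5)*(m - 2)*(m - 1)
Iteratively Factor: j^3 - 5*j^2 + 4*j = (j)*(j^2 - 5*j + 4) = j*(j - 4)*(j - 1)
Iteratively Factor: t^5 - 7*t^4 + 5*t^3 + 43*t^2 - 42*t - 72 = (t + 2)*(t^4 - 9*t^3 + 23*t^2 - 3*t - 36) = (t - 3)*(t + 2)*(t^3 - 6*t^2 + 5*t + 12) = (t - 4)*(t - 3)*(t + 2)*(t^2 - 2*t - 3) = (t - 4)*(t - 3)*(t + 1)*(t + 2)*(t - 3)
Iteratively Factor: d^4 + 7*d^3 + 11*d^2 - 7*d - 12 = (d + 1)*(d^3 + 6*d^2 + 5*d - 12) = (d + 1)*(d + 4)*(d^2 + 2*d - 3) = (d - 1)*(d + 1)*(d + 4)*(d + 3)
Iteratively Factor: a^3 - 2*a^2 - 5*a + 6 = (a + 2)*(a^2 - 4*a + 3) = (a - 1)*(a + 2)*(a - 3)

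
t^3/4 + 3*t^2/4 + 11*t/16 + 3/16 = (t/4 + 1/4)*(t + 1/2)*(t + 3/2)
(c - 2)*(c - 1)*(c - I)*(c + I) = c^4 - 3*c^3 + 3*c^2 - 3*c + 2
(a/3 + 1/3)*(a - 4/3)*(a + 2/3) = a^3/3 + a^2/9 - 14*a/27 - 8/27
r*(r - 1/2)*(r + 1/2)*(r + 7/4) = r^4 + 7*r^3/4 - r^2/4 - 7*r/16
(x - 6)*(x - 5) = x^2 - 11*x + 30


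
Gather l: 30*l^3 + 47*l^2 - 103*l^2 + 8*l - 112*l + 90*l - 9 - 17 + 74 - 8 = 30*l^3 - 56*l^2 - 14*l + 40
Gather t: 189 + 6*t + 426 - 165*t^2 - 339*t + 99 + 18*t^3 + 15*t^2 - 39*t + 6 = 18*t^3 - 150*t^2 - 372*t + 720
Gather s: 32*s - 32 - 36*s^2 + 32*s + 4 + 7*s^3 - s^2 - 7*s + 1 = 7*s^3 - 37*s^2 + 57*s - 27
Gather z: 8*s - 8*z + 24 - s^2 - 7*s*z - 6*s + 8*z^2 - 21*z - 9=-s^2 + 2*s + 8*z^2 + z*(-7*s - 29) + 15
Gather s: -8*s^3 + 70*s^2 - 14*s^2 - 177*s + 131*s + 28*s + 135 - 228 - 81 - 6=-8*s^3 + 56*s^2 - 18*s - 180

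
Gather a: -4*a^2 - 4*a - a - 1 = -4*a^2 - 5*a - 1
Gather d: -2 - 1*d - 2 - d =-2*d - 4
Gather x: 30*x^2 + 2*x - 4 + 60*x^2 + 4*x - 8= 90*x^2 + 6*x - 12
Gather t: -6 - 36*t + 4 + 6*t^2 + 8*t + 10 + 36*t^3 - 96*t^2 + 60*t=36*t^3 - 90*t^2 + 32*t + 8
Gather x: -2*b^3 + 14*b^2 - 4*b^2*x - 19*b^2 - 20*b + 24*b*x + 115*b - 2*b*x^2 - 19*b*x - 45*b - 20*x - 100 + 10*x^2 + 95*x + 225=-2*b^3 - 5*b^2 + 50*b + x^2*(10 - 2*b) + x*(-4*b^2 + 5*b + 75) + 125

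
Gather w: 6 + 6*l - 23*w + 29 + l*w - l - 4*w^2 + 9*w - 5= 5*l - 4*w^2 + w*(l - 14) + 30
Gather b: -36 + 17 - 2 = -21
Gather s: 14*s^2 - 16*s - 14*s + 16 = 14*s^2 - 30*s + 16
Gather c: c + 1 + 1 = c + 2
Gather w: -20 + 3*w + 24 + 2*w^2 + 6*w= 2*w^2 + 9*w + 4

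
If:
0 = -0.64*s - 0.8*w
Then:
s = -1.25*w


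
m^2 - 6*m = m*(m - 6)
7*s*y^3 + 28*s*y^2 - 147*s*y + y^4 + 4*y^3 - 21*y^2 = y*(7*s + y)*(y - 3)*(y + 7)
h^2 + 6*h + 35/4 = (h + 5/2)*(h + 7/2)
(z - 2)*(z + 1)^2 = z^3 - 3*z - 2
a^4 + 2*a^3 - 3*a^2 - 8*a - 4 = (a - 2)*(a + 1)^2*(a + 2)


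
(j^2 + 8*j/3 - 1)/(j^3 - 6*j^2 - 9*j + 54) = (j - 1/3)/(j^2 - 9*j + 18)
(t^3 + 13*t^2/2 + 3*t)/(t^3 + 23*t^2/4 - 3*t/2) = 2*(2*t + 1)/(4*t - 1)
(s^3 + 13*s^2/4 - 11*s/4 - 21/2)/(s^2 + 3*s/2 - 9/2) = (4*s^2 + s - 14)/(2*(2*s - 3))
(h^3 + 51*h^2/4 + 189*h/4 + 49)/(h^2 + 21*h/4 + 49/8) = 2*(h^2 + 11*h + 28)/(2*h + 7)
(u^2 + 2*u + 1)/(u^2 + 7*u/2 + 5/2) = 2*(u + 1)/(2*u + 5)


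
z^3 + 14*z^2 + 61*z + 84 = (z + 3)*(z + 4)*(z + 7)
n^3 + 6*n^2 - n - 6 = (n - 1)*(n + 1)*(n + 6)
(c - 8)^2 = c^2 - 16*c + 64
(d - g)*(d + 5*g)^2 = d^3 + 9*d^2*g + 15*d*g^2 - 25*g^3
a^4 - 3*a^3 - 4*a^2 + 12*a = a*(a - 3)*(a - 2)*(a + 2)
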